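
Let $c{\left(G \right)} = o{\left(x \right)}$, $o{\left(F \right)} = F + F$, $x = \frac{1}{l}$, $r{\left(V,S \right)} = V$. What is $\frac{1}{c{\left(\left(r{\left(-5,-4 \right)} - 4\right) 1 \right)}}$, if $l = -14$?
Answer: $-7$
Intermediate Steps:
$x = - \frac{1}{14}$ ($x = \frac{1}{-14} = - \frac{1}{14} \approx -0.071429$)
$o{\left(F \right)} = 2 F$
$c{\left(G \right)} = - \frac{1}{7}$ ($c{\left(G \right)} = 2 \left(- \frac{1}{14}\right) = - \frac{1}{7}$)
$\frac{1}{c{\left(\left(r{\left(-5,-4 \right)} - 4\right) 1 \right)}} = \frac{1}{- \frac{1}{7}} = -7$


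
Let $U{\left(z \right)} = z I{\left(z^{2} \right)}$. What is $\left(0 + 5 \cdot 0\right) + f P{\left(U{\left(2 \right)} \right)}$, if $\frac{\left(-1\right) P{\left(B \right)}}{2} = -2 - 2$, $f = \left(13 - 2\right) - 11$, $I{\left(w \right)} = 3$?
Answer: $0$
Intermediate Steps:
$f = 0$ ($f = 11 - 11 = 0$)
$U{\left(z \right)} = 3 z$ ($U{\left(z \right)} = z 3 = 3 z$)
$P{\left(B \right)} = 8$ ($P{\left(B \right)} = - 2 \left(-2 - 2\right) = \left(-2\right) \left(-4\right) = 8$)
$\left(0 + 5 \cdot 0\right) + f P{\left(U{\left(2 \right)} \right)} = \left(0 + 5 \cdot 0\right) + 0 \cdot 8 = \left(0 + 0\right) + 0 = 0 + 0 = 0$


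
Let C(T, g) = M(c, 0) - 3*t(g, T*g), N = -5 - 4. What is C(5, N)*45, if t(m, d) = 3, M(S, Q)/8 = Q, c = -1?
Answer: -405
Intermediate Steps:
N = -9
M(S, Q) = 8*Q
C(T, g) = -9 (C(T, g) = 8*0 - 3*3 = 0 - 9 = -9)
C(5, N)*45 = -9*45 = -405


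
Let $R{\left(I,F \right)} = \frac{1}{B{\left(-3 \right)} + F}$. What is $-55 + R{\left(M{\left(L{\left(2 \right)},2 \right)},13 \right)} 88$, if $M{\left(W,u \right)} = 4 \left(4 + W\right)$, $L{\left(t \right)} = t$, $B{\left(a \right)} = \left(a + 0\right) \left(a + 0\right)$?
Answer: $-51$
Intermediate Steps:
$B{\left(a \right)} = a^{2}$ ($B{\left(a \right)} = a a = a^{2}$)
$M{\left(W,u \right)} = 16 + 4 W$
$R{\left(I,F \right)} = \frac{1}{9 + F}$ ($R{\left(I,F \right)} = \frac{1}{\left(-3\right)^{2} + F} = \frac{1}{9 + F}$)
$-55 + R{\left(M{\left(L{\left(2 \right)},2 \right)},13 \right)} 88 = -55 + \frac{1}{9 + 13} \cdot 88 = -55 + \frac{1}{22} \cdot 88 = -55 + 4 = -51$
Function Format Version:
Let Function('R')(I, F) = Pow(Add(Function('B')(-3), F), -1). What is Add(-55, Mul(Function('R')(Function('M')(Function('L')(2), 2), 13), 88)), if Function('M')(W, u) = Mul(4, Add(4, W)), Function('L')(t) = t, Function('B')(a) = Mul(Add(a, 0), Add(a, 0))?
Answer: -51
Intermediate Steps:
Function('B')(a) = Pow(a, 2) (Function('B')(a) = Mul(a, a) = Pow(a, 2))
Function('M')(W, u) = Add(16, Mul(4, W))
Function('R')(I, F) = Pow(Add(9, F), -1) (Function('R')(I, F) = Pow(Add(Pow(-3, 2), F), -1) = Pow(Add(9, F), -1))
Add(-55, Mul(Function('R')(Function('M')(Function('L')(2), 2), 13), 88)) = Add(-55, Mul(Pow(Add(9, 13), -1), 88)) = Add(-55, Mul(Pow(22, -1), 88)) = Add(-55, Mul(Rational(1, 22), 88)) = Add(-55, 4) = -51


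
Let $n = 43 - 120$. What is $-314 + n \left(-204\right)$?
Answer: $15394$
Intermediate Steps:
$n = -77$ ($n = 43 - 120 = -77$)
$-314 + n \left(-204\right) = -314 - -15708 = -314 + 15708 = 15394$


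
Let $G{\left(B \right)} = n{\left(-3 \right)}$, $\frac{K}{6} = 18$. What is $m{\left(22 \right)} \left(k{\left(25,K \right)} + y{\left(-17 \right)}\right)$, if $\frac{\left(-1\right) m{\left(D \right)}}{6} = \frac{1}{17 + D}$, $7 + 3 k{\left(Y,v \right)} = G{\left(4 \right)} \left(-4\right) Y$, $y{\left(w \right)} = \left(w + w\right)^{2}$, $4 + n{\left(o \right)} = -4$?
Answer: $- \frac{8522}{39} \approx -218.51$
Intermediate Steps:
$n{\left(o \right)} = -8$ ($n{\left(o \right)} = -4 - 4 = -8$)
$K = 108$ ($K = 6 \cdot 18 = 108$)
$G{\left(B \right)} = -8$
$y{\left(w \right)} = 4 w^{2}$ ($y{\left(w \right)} = \left(2 w\right)^{2} = 4 w^{2}$)
$k{\left(Y,v \right)} = - \frac{7}{3} + \frac{32 Y}{3}$ ($k{\left(Y,v \right)} = - \frac{7}{3} + \frac{\left(-8\right) \left(-4\right) Y}{3} = - \frac{7}{3} + \frac{32 Y}{3}$)
$m{\left(D \right)} = - \frac{6}{17 + D}$
$m{\left(22 \right)} \left(k{\left(25,K \right)} + y{\left(-17 \right)}\right) = - \frac{6}{17 + 22} \left(\left(- \frac{7}{3} + \frac{32}{3} \cdot 25\right) + 4 \left(-17\right)^{2}\right) = - \frac{6}{39} \left(\left(- \frac{7}{3} + \frac{800}{3}\right) + 4 \cdot 289\right) = \left(-6\right) \frac{1}{39} \left(\frac{793}{3} + 1156\right) = \left(- \frac{2}{13}\right) \frac{4261}{3} = - \frac{8522}{39}$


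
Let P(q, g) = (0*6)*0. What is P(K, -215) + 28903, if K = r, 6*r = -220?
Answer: 28903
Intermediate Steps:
r = -110/3 (r = (⅙)*(-220) = -110/3 ≈ -36.667)
K = -110/3 ≈ -36.667
P(q, g) = 0 (P(q, g) = 0*0 = 0)
P(K, -215) + 28903 = 0 + 28903 = 28903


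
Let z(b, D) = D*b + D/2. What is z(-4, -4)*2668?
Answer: 37352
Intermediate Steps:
z(b, D) = D/2 + D*b (z(b, D) = D*b + D*(½) = D*b + D/2 = D/2 + D*b)
z(-4, -4)*2668 = -4*(½ - 4)*2668 = -4*(-7/2)*2668 = 14*2668 = 37352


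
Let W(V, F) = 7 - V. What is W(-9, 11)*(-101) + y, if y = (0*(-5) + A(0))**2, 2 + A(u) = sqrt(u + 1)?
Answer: -1615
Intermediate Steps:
A(u) = -2 + sqrt(1 + u) (A(u) = -2 + sqrt(u + 1) = -2 + sqrt(1 + u))
y = 1 (y = (0*(-5) + (-2 + sqrt(1 + 0)))**2 = (0 + (-2 + sqrt(1)))**2 = (0 + (-2 + 1))**2 = (0 - 1)**2 = (-1)**2 = 1)
W(-9, 11)*(-101) + y = (7 - 1*(-9))*(-101) + 1 = (7 + 9)*(-101) + 1 = 16*(-101) + 1 = -1616 + 1 = -1615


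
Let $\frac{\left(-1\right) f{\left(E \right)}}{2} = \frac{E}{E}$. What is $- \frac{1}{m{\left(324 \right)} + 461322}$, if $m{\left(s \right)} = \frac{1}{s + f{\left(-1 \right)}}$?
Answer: $- \frac{322}{148545685} \approx -2.1677 \cdot 10^{-6}$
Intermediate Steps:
$f{\left(E \right)} = -2$ ($f{\left(E \right)} = - 2 \frac{E}{E} = \left(-2\right) 1 = -2$)
$m{\left(s \right)} = \frac{1}{-2 + s}$ ($m{\left(s \right)} = \frac{1}{s - 2} = \frac{1}{-2 + s}$)
$- \frac{1}{m{\left(324 \right)} + 461322} = - \frac{1}{\frac{1}{-2 + 324} + 461322} = - \frac{1}{\frac{1}{322} + 461322} = - \frac{1}{\frac{148545685}{322}} = \left(-1\right) \frac{322}{148545685} = - \frac{322}{148545685}$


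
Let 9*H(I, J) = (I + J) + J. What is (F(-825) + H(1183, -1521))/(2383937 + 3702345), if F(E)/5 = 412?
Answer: 16681/54776538 ≈ 0.00030453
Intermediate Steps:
H(I, J) = I/9 + 2*J/9 (H(I, J) = ((I + J) + J)/9 = (I + 2*J)/9 = I/9 + 2*J/9)
F(E) = 2060 (F(E) = 5*412 = 2060)
(F(-825) + H(1183, -1521))/(2383937 + 3702345) = (2060 + ((1/9)*1183 + (2/9)*(-1521)))/(2383937 + 3702345) = (2060 + (1183/9 - 338))/6086282 = (2060 - 1859/9)*(1/6086282) = (16681/9)*(1/6086282) = 16681/54776538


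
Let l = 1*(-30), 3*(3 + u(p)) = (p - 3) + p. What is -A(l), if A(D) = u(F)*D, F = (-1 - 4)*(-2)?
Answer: 80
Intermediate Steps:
F = 10 (F = -5*(-2) = 10)
u(p) = -4 + 2*p/3 (u(p) = -3 + ((p - 3) + p)/3 = -3 + ((-3 + p) + p)/3 = -3 + (-3 + 2*p)/3 = -3 + (-1 + 2*p/3) = -4 + 2*p/3)
l = -30
A(D) = 8*D/3 (A(D) = (-4 + (⅔)*10)*D = (-4 + 20/3)*D = 8*D/3)
-A(l) = -8*(-30)/3 = -1*(-80) = 80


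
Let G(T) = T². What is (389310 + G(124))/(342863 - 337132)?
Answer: 404686/5731 ≈ 70.614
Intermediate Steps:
(389310 + G(124))/(342863 - 337132) = (389310 + 124²)/(342863 - 337132) = (389310 + 15376)/5731 = 404686*(1/5731) = 404686/5731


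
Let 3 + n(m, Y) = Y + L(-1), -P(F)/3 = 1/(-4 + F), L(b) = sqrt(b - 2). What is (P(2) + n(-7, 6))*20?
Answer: 90 + 20*I*sqrt(3) ≈ 90.0 + 34.641*I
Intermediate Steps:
L(b) = sqrt(-2 + b)
P(F) = -3/(-4 + F)
n(m, Y) = -3 + Y + I*sqrt(3) (n(m, Y) = -3 + (Y + sqrt(-2 - 1)) = -3 + (Y + sqrt(-3)) = -3 + (Y + I*sqrt(3)) = -3 + Y + I*sqrt(3))
(P(2) + n(-7, 6))*20 = (-3/(-4 + 2) + (-3 + 6 + I*sqrt(3)))*20 = (-3/(-2) + (3 + I*sqrt(3)))*20 = (-3*(-1/2) + (3 + I*sqrt(3)))*20 = (3/2 + (3 + I*sqrt(3)))*20 = (9/2 + I*sqrt(3))*20 = 90 + 20*I*sqrt(3)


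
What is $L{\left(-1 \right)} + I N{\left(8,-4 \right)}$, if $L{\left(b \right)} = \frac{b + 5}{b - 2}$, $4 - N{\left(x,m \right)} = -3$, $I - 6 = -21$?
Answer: $- \frac{319}{3} \approx -106.33$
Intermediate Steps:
$I = -15$ ($I = 6 - 21 = -15$)
$N{\left(x,m \right)} = 7$ ($N{\left(x,m \right)} = 4 - -3 = 4 + 3 = 7$)
$L{\left(b \right)} = \frac{5 + b}{-2 + b}$
$L{\left(-1 \right)} + I N{\left(8,-4 \right)} = \frac{5 - 1}{-2 - 1} - 105 = \frac{1}{-3} \cdot 4 - 105 = \left(- \frac{1}{3}\right) 4 - 105 = - \frac{4}{3} - 105 = - \frac{319}{3}$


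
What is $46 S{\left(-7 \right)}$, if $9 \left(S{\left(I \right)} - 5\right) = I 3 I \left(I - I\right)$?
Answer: $230$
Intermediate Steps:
$S{\left(I \right)} = 5$ ($S{\left(I \right)} = 5 + \frac{I 3 I \left(I - I\right)}{9} = 5 + \frac{3 I^{2} \cdot 0}{9} = 5 + \frac{1}{9} \cdot 0 = 5 + 0 = 5$)
$46 S{\left(-7 \right)} = 46 \cdot 5 = 230$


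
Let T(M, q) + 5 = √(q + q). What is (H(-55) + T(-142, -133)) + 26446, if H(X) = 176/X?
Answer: 132189/5 + I*√266 ≈ 26438.0 + 16.31*I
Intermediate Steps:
T(M, q) = -5 + √2*√q (T(M, q) = -5 + √(q + q) = -5 + √(2*q) = -5 + √2*√q)
(H(-55) + T(-142, -133)) + 26446 = (176/(-55) + (-5 + √2*√(-133))) + 26446 = (176*(-1/55) + (-5 + √2*(I*√133))) + 26446 = (-16/5 + (-5 + I*√266)) + 26446 = (-41/5 + I*√266) + 26446 = 132189/5 + I*√266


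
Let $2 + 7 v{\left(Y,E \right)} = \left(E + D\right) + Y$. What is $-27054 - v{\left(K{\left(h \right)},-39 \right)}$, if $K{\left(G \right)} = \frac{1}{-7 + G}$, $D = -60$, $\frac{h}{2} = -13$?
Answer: $- \frac{6246140}{231} \approx -27040.0$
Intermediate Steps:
$h = -26$ ($h = 2 \left(-13\right) = -26$)
$v{\left(Y,E \right)} = - \frac{62}{7} + \frac{E}{7} + \frac{Y}{7}$ ($v{\left(Y,E \right)} = - \frac{2}{7} + \frac{\left(E - 60\right) + Y}{7} = - \frac{2}{7} + \frac{\left(-60 + E\right) + Y}{7} = - \frac{2}{7} + \frac{-60 + E + Y}{7} = - \frac{2}{7} + \left(- \frac{60}{7} + \frac{E}{7} + \frac{Y}{7}\right) = - \frac{62}{7} + \frac{E}{7} + \frac{Y}{7}$)
$-27054 - v{\left(K{\left(h \right)},-39 \right)} = -27054 - \left(- \frac{62}{7} + \frac{1}{7} \left(-39\right) + \frac{1}{7 \left(-7 - 26\right)}\right) = -27054 - \left(- \frac{62}{7} - \frac{39}{7} + \frac{1}{7 \left(-33\right)}\right) = -27054 - \left(- \frac{62}{7} - \frac{39}{7} + \frac{1}{7} \left(- \frac{1}{33}\right)\right) = -27054 - \left(- \frac{62}{7} - \frac{39}{7} - \frac{1}{231}\right) = -27054 - - \frac{3334}{231} = -27054 + \frac{3334}{231} = - \frac{6246140}{231}$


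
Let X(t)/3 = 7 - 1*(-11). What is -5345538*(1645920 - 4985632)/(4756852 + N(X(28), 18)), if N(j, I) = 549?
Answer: 1622959764096/432491 ≈ 3.7526e+6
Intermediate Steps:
X(t) = 54 (X(t) = 3*(7 - 1*(-11)) = 3*(7 + 11) = 3*18 = 54)
-5345538*(1645920 - 4985632)/(4756852 + N(X(28), 18)) = -5345538*(1645920 - 4985632)/(4756852 + 549) = -5345538/(4757401/(-3339712)) = -5345538/(4757401*(-1/3339712)) = -5345538/(-4757401/3339712) = -5345538*(-3339712/4757401) = 1622959764096/432491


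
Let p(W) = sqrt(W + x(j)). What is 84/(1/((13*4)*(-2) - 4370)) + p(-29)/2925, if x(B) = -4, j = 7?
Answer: -375816 + I*sqrt(33)/2925 ≈ -3.7582e+5 + 0.001964*I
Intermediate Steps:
p(W) = sqrt(-4 + W) (p(W) = sqrt(W - 4) = sqrt(-4 + W))
84/(1/((13*4)*(-2) - 4370)) + p(-29)/2925 = 84/(1/((13*4)*(-2) - 4370)) + sqrt(-4 - 29)/2925 = 84/(1/(52*(-2) - 4370)) + sqrt(-33)*(1/2925) = 84/(1/(-104 - 4370)) + (I*sqrt(33))*(1/2925) = 84/(1/(-4474)) + I*sqrt(33)/2925 = 84/(-1/4474) + I*sqrt(33)/2925 = 84*(-4474) + I*sqrt(33)/2925 = -375816 + I*sqrt(33)/2925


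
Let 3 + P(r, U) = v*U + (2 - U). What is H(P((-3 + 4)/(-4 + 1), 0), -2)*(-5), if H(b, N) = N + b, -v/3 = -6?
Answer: 15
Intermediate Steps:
v = 18 (v = -3*(-6) = 18)
P(r, U) = -1 + 17*U (P(r, U) = -3 + (18*U + (2 - U)) = -3 + (2 + 17*U) = -1 + 17*U)
H(P((-3 + 4)/(-4 + 1), 0), -2)*(-5) = (-2 + (-1 + 17*0))*(-5) = (-2 + (-1 + 0))*(-5) = (-2 - 1)*(-5) = -3*(-5) = 15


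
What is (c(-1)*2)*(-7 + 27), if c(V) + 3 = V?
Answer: -160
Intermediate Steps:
c(V) = -3 + V
(c(-1)*2)*(-7 + 27) = ((-3 - 1)*2)*(-7 + 27) = -4*2*20 = -8*20 = -160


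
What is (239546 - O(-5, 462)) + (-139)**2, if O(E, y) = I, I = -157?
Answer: 259024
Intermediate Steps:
O(E, y) = -157
(239546 - O(-5, 462)) + (-139)**2 = (239546 - 1*(-157)) + (-139)**2 = (239546 + 157) + 19321 = 239703 + 19321 = 259024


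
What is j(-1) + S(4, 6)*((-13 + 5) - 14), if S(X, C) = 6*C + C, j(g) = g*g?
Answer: -923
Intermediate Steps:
j(g) = g²
S(X, C) = 7*C
j(-1) + S(4, 6)*((-13 + 5) - 14) = (-1)² + (7*6)*((-13 + 5) - 14) = 1 + 42*(-8 - 14) = 1 + 42*(-22) = 1 - 924 = -923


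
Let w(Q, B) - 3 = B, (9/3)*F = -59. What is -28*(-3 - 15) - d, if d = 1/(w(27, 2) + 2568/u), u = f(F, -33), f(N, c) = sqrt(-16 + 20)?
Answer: 649655/1289 ≈ 504.00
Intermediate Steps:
F = -59/3 (F = (1/3)*(-59) = -59/3 ≈ -19.667)
f(N, c) = 2 (f(N, c) = sqrt(4) = 2)
u = 2
w(Q, B) = 3 + B
d = 1/1289 (d = 1/((3 + 2) + 2568/2) = 1/(5 + 2568*(1/2)) = 1/(5 + 1284) = 1/1289 ≈ 0.00077580)
-28*(-3 - 15) - d = -28*(-3 - 15) - 1*1/1289 = -28*(-18) - 1/1289 = 504 - 1/1289 = 649655/1289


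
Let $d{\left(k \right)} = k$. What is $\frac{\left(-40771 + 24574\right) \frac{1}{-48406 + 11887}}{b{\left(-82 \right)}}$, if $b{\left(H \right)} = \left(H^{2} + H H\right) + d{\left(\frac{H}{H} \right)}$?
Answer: $\frac{5399}{163714677} \approx 3.2978 \cdot 10^{-5}$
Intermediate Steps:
$b{\left(H \right)} = 1 + 2 H^{2}$ ($b{\left(H \right)} = \left(H^{2} + H H\right) + \frac{H}{H} = \left(H^{2} + H^{2}\right) + 1 = 2 H^{2} + 1 = 1 + 2 H^{2}$)
$\frac{\left(-40771 + 24574\right) \frac{1}{-48406 + 11887}}{b{\left(-82 \right)}} = \frac{\left(-40771 + 24574\right) \frac{1}{-48406 + 11887}}{1 + 2 \left(-82\right)^{2}} = \frac{\left(-16197\right) \frac{1}{-36519}}{1 + 2 \cdot 6724} = \frac{\left(-16197\right) \left(- \frac{1}{36519}\right)}{1 + 13448} = \frac{5399}{12173 \cdot 13449} = \frac{5399}{12173} \cdot \frac{1}{13449} = \frac{5399}{163714677}$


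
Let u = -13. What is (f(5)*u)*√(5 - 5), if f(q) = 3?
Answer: 0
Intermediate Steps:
(f(5)*u)*√(5 - 5) = (3*(-13))*√(5 - 5) = -39*√0 = -39*0 = 0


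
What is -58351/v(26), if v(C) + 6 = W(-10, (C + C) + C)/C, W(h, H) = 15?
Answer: 1517126/141 ≈ 10760.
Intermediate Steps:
v(C) = -6 + 15/C
-58351/v(26) = -58351/(-6 + 15/26) = -58351/(-141/26) = -58351*(-26/141) = 1517126/141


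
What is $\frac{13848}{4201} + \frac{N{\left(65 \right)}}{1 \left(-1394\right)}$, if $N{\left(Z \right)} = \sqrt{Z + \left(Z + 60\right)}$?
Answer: $\frac{13848}{4201} - \frac{\sqrt{190}}{1394} \approx 3.2865$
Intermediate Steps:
$N{\left(Z \right)} = \sqrt{60 + 2 Z}$ ($N{\left(Z \right)} = \sqrt{Z + \left(60 + Z\right)} = \sqrt{60 + 2 Z}$)
$\frac{13848}{4201} + \frac{N{\left(65 \right)}}{1 \left(-1394\right)} = \frac{13848}{4201} + \frac{\sqrt{60 + 2 \cdot 65}}{1 \left(-1394\right)} = 13848 \cdot \frac{1}{4201} + \frac{\sqrt{60 + 130}}{-1394} = \frac{13848}{4201} + \sqrt{190} \left(- \frac{1}{1394}\right) = \frac{13848}{4201} - \frac{\sqrt{190}}{1394}$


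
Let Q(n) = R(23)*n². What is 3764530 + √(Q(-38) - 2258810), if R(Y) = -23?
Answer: 3764530 + I*√2292022 ≈ 3.7645e+6 + 1513.9*I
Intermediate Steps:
Q(n) = -23*n²
3764530 + √(Q(-38) - 2258810) = 3764530 + √(-23*(-38)² - 2258810) = 3764530 + √(-23*1444 - 2258810) = 3764530 + √(-33212 - 2258810) = 3764530 + √(-2292022) = 3764530 + I*√2292022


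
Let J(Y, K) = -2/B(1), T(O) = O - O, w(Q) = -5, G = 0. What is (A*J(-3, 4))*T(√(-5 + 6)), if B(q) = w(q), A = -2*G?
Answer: 0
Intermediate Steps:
A = 0 (A = -2*0 = 0)
B(q) = -5
T(O) = 0
J(Y, K) = ⅖ (J(Y, K) = -2/(-5) = -2*(-⅕) = ⅖)
(A*J(-3, 4))*T(√(-5 + 6)) = (0*(⅖))*0 = 0*0 = 0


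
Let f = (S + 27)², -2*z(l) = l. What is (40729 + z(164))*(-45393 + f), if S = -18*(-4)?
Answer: -1446708024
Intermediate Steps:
z(l) = -l/2
S = 72
f = 9801 (f = (72 + 27)² = 99² = 9801)
(40729 + z(164))*(-45393 + f) = (40729 - ½*164)*(-45393 + 9801) = (40729 - 82)*(-35592) = 40647*(-35592) = -1446708024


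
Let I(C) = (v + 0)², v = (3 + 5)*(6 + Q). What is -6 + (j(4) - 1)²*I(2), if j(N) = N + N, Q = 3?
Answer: 254010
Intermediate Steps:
v = 72 (v = (3 + 5)*(6 + 3) = 8*9 = 72)
j(N) = 2*N
I(C) = 5184 (I(C) = (72 + 0)² = 72² = 5184)
-6 + (j(4) - 1)²*I(2) = -6 + (2*4 - 1)²*5184 = -6 + (8 - 1)²*5184 = -6 + 7²*5184 = -6 + 49*5184 = -6 + 254016 = 254010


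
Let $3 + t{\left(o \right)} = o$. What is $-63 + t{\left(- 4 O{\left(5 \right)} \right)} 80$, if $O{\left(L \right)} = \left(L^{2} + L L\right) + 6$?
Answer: $-18223$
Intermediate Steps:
$O{\left(L \right)} = 6 + 2 L^{2}$ ($O{\left(L \right)} = \left(L^{2} + L^{2}\right) + 6 = 2 L^{2} + 6 = 6 + 2 L^{2}$)
$t{\left(o \right)} = -3 + o$
$-63 + t{\left(- 4 O{\left(5 \right)} \right)} 80 = -63 + \left(-3 - 4 \left(6 + 2 \cdot 5^{2}\right)\right) 80 = -63 + \left(-3 - 4 \left(6 + 2 \cdot 25\right)\right) 80 = -63 + \left(-3 - 4 \left(6 + 50\right)\right) 80 = -63 + \left(-3 - 224\right) 80 = -63 - 18160 = -18223$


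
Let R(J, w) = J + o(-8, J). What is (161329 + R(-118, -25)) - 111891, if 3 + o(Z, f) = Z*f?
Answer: 50261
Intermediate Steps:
o(Z, f) = -3 + Z*f
R(J, w) = -3 - 7*J (R(J, w) = J + (-3 - 8*J) = -3 - 7*J)
(161329 + R(-118, -25)) - 111891 = (161329 + (-3 - 7*(-118))) - 111891 = (161329 + (-3 + 826)) - 111891 = (161329 + 823) - 111891 = 162152 - 111891 = 50261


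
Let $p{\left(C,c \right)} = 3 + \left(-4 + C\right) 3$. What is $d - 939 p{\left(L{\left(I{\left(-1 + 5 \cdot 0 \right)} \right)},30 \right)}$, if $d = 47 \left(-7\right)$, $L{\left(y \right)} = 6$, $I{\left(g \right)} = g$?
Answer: $-8780$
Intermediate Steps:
$p{\left(C,c \right)} = -9 + 3 C$ ($p{\left(C,c \right)} = 3 + \left(-12 + 3 C\right) = -9 + 3 C$)
$d = -329$
$d - 939 p{\left(L{\left(I{\left(-1 + 5 \cdot 0 \right)} \right)},30 \right)} = -329 - 939 \left(-9 + 3 \cdot 6\right) = -329 - 939 \left(-9 + 18\right) = -329 - 8451 = -8780$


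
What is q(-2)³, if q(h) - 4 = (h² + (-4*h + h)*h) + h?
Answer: -216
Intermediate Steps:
q(h) = 4 + h - 2*h² (q(h) = 4 + ((h² + (-4*h + h)*h) + h) = 4 + ((h² + (-3*h)*h) + h) = 4 + ((h² - 3*h²) + h) = 4 + (-2*h² + h) = 4 + (h - 2*h²) = 4 + h - 2*h²)
q(-2)³ = (4 - 2 - 2*(-2)²)³ = (4 - 2 - 2*4)³ = (4 - 2 - 8)³ = (-6)³ = -216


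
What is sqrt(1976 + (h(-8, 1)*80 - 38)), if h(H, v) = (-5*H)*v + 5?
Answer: sqrt(5538) ≈ 74.418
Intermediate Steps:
h(H, v) = 5 - 5*H*v (h(H, v) = -5*H*v + 5 = 5 - 5*H*v)
sqrt(1976 + (h(-8, 1)*80 - 38)) = sqrt(1976 + ((5 - 5*(-8)*1)*80 - 38)) = sqrt(1976 + ((5 + 40)*80 - 38)) = sqrt(1976 + (45*80 - 38)) = sqrt(1976 + (3600 - 38)) = sqrt(1976 + 3562) = sqrt(5538)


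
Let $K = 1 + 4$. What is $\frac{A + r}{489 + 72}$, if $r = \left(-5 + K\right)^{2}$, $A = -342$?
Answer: $- \frac{114}{187} \approx -0.60963$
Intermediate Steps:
$K = 5$
$r = 0$ ($r = \left(-5 + 5\right)^{2} = 0^{2} = 0$)
$\frac{A + r}{489 + 72} = \frac{-342 + 0}{489 + 72} = - \frac{342}{561} = \left(-342\right) \frac{1}{561} = - \frac{114}{187}$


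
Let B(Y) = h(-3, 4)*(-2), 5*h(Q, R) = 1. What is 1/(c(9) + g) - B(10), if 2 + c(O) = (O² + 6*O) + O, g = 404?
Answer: 1097/2730 ≈ 0.40183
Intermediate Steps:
h(Q, R) = ⅕ (h(Q, R) = (⅕)*1 = ⅕)
c(O) = -2 + O² + 7*O (c(O) = -2 + ((O² + 6*O) + O) = -2 + (O² + 7*O) = -2 + O² + 7*O)
B(Y) = -⅖ (B(Y) = (⅕)*(-2) = -⅖)
1/(c(9) + g) - B(10) = 1/((-2 + 9² + 7*9) + 404) - 1*(-⅖) = 1/((-2 + 81 + 63) + 404) + ⅖ = 1/(142 + 404) + ⅖ = 1/546 + ⅖ = 1097/2730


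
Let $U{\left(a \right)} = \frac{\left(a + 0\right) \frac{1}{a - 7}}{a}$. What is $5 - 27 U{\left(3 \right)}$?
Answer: $\frac{47}{4} \approx 11.75$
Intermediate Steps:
$U{\left(a \right)} = \frac{1}{-7 + a}$ ($U{\left(a \right)} = \frac{a \frac{1}{-7 + a}}{a} = \frac{1}{-7 + a}$)
$5 - 27 U{\left(3 \right)} = 5 - \frac{27}{-7 + 3} = 5 - \frac{27}{-4} = 5 - - \frac{27}{4} = 5 + \frac{27}{4} = \frac{47}{4}$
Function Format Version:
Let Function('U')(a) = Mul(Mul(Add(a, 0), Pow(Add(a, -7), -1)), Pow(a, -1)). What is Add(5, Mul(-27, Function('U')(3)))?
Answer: Rational(47, 4) ≈ 11.750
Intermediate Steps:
Function('U')(a) = Pow(Add(-7, a), -1) (Function('U')(a) = Mul(Mul(a, Pow(Add(-7, a), -1)), Pow(a, -1)) = Pow(Add(-7, a), -1))
Add(5, Mul(-27, Function('U')(3))) = Add(5, Mul(-27, Pow(Add(-7, 3), -1))) = Add(5, Mul(-27, Pow(-4, -1))) = Add(5, Mul(-27, Rational(-1, 4))) = Add(5, Rational(27, 4)) = Rational(47, 4)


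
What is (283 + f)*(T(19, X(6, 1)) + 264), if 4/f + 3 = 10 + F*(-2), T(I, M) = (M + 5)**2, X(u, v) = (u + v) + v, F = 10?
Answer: 1591275/13 ≈ 1.2241e+5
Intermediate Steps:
X(u, v) = u + 2*v
T(I, M) = (5 + M)**2
f = -4/13 (f = 4/(-3 + (10 + 10*(-2))) = 4/(-3 + (10 - 20)) = 4/(-3 - 10) = 4/(-13) = 4*(-1/13) = -4/13 ≈ -0.30769)
(283 + f)*(T(19, X(6, 1)) + 264) = (283 - 4/13)*((5 + (6 + 2*1))**2 + 264) = 3675*((5 + (6 + 2))**2 + 264)/13 = 3675*((5 + 8)**2 + 264)/13 = 3675*(13**2 + 264)/13 = 3675*(169 + 264)/13 = (3675/13)*433 = 1591275/13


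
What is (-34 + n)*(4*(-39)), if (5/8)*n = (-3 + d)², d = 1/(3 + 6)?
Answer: 434824/135 ≈ 3220.9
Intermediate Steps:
d = ⅑ (d = 1/9 = ⅑ ≈ 0.11111)
n = 5408/405 (n = 8*(-3 + ⅑)²/5 = 8*(-26/9)²/5 = (8/5)*(676/81) = 5408/405 ≈ 13.353)
(-34 + n)*(4*(-39)) = (-34 + 5408/405)*(4*(-39)) = -8362/405*(-156) = 434824/135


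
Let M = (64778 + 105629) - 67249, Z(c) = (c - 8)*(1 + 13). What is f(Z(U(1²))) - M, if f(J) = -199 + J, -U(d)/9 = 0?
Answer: -103469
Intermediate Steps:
U(d) = 0 (U(d) = -9*0 = 0)
Z(c) = -112 + 14*c (Z(c) = (-8 + c)*14 = -112 + 14*c)
M = 103158 (M = 170407 - 67249 = 103158)
f(Z(U(1²))) - M = (-199 + (-112 + 14*0)) - 1*103158 = (-199 + (-112 + 0)) - 103158 = (-199 - 112) - 103158 = -311 - 103158 = -103469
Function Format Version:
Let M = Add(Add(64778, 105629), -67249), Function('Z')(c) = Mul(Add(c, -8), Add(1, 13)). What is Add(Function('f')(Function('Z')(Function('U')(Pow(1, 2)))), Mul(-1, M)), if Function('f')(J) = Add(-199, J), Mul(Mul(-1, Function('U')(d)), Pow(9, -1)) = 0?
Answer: -103469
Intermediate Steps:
Function('U')(d) = 0 (Function('U')(d) = Mul(-9, 0) = 0)
Function('Z')(c) = Add(-112, Mul(14, c)) (Function('Z')(c) = Mul(Add(-8, c), 14) = Add(-112, Mul(14, c)))
M = 103158 (M = Add(170407, -67249) = 103158)
Add(Function('f')(Function('Z')(Function('U')(Pow(1, 2)))), Mul(-1, M)) = Add(Add(-199, Add(-112, Mul(14, 0))), Mul(-1, 103158)) = Add(Add(-199, Add(-112, 0)), -103158) = Add(Add(-199, -112), -103158) = Add(-311, -103158) = -103469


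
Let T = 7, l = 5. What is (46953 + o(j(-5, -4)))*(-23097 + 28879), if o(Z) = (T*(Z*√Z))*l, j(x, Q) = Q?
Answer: 271482246 - 1618960*I ≈ 2.7148e+8 - 1.619e+6*I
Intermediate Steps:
o(Z) = 35*Z^(3/2) (o(Z) = (7*(Z*√Z))*5 = (7*Z^(3/2))*5 = 35*Z^(3/2))
(46953 + o(j(-5, -4)))*(-23097 + 28879) = (46953 + 35*(-4)^(3/2))*(-23097 + 28879) = (46953 + 35*(-8*I))*5782 = (46953 - 280*I)*5782 = 271482246 - 1618960*I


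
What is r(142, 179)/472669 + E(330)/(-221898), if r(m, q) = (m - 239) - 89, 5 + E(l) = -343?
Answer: 20535964/17480717627 ≈ 0.0011748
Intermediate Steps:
E(l) = -348 (E(l) = -5 - 343 = -348)
r(m, q) = -328 + m (r(m, q) = (-239 + m) - 89 = -328 + m)
r(142, 179)/472669 + E(330)/(-221898) = (-328 + 142)/472669 - 348/(-221898) = -186*1/472669 - 348*(-1/221898) = -186/472669 + 58/36983 = 20535964/17480717627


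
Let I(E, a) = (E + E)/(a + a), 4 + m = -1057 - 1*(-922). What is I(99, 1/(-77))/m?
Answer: 7623/139 ≈ 54.842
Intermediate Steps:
m = -139 (m = -4 + (-1057 - 1*(-922)) = -4 + (-1057 + 922) = -4 - 135 = -139)
I(E, a) = E/a (I(E, a) = (2*E)/((2*a)) = (2*E)*(1/(2*a)) = E/a)
I(99, 1/(-77))/m = (99/(1/(-77)))/(-139) = (99/(-1/77))*(-1/139) = (99*(-77))*(-1/139) = -7623*(-1/139) = 7623/139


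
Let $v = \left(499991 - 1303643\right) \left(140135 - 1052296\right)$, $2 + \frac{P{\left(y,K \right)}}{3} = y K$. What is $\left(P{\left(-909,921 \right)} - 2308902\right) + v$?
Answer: $733055191497$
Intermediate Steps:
$P{\left(y,K \right)} = -6 + 3 K y$ ($P{\left(y,K \right)} = -6 + 3 y K = -6 + 3 K y$)
$v = 733060011972$ ($v = \left(-803652\right) \left(-912161\right) = 733060011972$)
$\left(P{\left(-909,921 \right)} - 2308902\right) + v = \left(\left(-6 + 3 \cdot 921 \left(-909\right)\right) - 2308902\right) + 733060011972 = \left(\left(-6 - 2511567\right) - 2308902\right) + 733060011972 = \left(-2511573 - 2308902\right) + 733060011972 = -4820475 + 733060011972 = 733055191497$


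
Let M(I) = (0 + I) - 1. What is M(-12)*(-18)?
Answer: 234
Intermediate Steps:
M(I) = -1 + I (M(I) = I - 1 = -1 + I)
M(-12)*(-18) = (-1 - 12)*(-18) = -13*(-18) = 234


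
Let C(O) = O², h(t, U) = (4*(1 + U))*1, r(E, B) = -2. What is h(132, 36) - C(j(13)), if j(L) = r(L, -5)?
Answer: 144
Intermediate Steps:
j(L) = -2
h(t, U) = 4 + 4*U (h(t, U) = (4 + 4*U)*1 = 4 + 4*U)
h(132, 36) - C(j(13)) = (4 + 4*36) - 1*(-2)² = (4 + 144) - 1*4 = 148 - 4 = 144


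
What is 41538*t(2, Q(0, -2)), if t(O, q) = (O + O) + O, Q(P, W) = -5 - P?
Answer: 249228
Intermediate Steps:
t(O, q) = 3*O (t(O, q) = 2*O + O = 3*O)
41538*t(2, Q(0, -2)) = 41538*(3*2) = 41538*6 = 249228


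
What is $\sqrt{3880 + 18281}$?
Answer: $\sqrt{22161} \approx 148.87$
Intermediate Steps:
$\sqrt{3880 + 18281} = \sqrt{22161}$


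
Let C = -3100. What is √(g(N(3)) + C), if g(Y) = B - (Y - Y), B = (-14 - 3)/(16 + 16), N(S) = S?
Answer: I*√198434/8 ≈ 55.682*I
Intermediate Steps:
B = -17/32 ≈ -0.53125
g(Y) = -17/32 (g(Y) = -17/32 - (Y - Y) = -17/32 - 1*0 = -17/32 + 0 = -17/32)
√(g(N(3)) + C) = √(-17/32 - 3100) = √(-99217/32) = I*√198434/8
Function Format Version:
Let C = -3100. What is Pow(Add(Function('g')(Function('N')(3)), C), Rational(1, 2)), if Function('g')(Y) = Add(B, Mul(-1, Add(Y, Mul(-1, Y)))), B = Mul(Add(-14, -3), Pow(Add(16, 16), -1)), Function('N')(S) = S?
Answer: Mul(Rational(1, 8), I, Pow(198434, Rational(1, 2))) ≈ Mul(55.682, I)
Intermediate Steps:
B = Rational(-17, 32) (B = Mul(-17, Pow(32, -1)) = Mul(-17, Rational(1, 32)) = Rational(-17, 32) ≈ -0.53125)
Function('g')(Y) = Rational(-17, 32) (Function('g')(Y) = Add(Rational(-17, 32), Mul(-1, Add(Y, Mul(-1, Y)))) = Add(Rational(-17, 32), Mul(-1, 0)) = Add(Rational(-17, 32), 0) = Rational(-17, 32))
Pow(Add(Function('g')(Function('N')(3)), C), Rational(1, 2)) = Pow(Add(Rational(-17, 32), -3100), Rational(1, 2)) = Pow(Rational(-99217, 32), Rational(1, 2)) = Mul(Rational(1, 8), I, Pow(198434, Rational(1, 2)))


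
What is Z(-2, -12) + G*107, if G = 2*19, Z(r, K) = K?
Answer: 4054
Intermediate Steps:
G = 38
Z(-2, -12) + G*107 = -12 + 38*107 = -12 + 4066 = 4054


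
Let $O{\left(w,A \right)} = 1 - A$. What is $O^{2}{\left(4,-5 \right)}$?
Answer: $36$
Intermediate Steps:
$O^{2}{\left(4,-5 \right)} = \left(1 - -5\right)^{2} = \left(1 + 5\right)^{2} = 6^{2} = 36$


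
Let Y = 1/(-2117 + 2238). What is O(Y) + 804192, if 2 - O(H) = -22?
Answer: 804216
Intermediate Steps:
Y = 1/121 ≈ 0.0082645
O(H) = 24 (O(H) = 2 - 1*(-22) = 2 + 22 = 24)
O(Y) + 804192 = 24 + 804192 = 804216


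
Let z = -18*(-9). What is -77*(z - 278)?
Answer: 8932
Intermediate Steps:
z = 162
-77*(z - 278) = -77*(162 - 278) = -77*(-116) = 8932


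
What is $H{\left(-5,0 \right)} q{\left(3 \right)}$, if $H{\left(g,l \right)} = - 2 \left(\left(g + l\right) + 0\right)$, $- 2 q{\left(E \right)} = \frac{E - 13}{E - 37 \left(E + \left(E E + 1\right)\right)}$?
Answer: $- \frac{25}{239} \approx -0.1046$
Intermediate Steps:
$q{\left(E \right)} = - \frac{-13 + E}{2 \left(-37 - 37 E^{2} - 36 E\right)}$ ($q{\left(E \right)} = - \frac{\left(E - 13\right) \frac{1}{E - 37 \left(E + \left(E E + 1\right)\right)}}{2} = - \frac{\left(-13 + E\right) \frac{1}{E - 37 \left(E + \left(E^{2} + 1\right)\right)}}{2} = - \frac{\left(-13 + E\right) \frac{1}{E - 37 \left(E + \left(1 + E^{2}\right)\right)}}{2} = - \frac{\left(-13 + E\right) \frac{1}{E - 37 \left(1 + E + E^{2}\right)}}{2} = - \frac{\left(-13 + E\right) \frac{1}{E - \left(37 + 37 E + 37 E^{2}\right)}}{2} = - \frac{\left(-13 + E\right) \frac{1}{-37 - 37 E^{2} - 36 E}}{2} = - \frac{\frac{1}{-37 - 37 E^{2} - 36 E} \left(-13 + E\right)}{2} = - \frac{-13 + E}{2 \left(-37 - 37 E^{2} - 36 E\right)}$)
$H{\left(g,l \right)} = - 2 g - 2 l$ ($H{\left(g,l \right)} = - 2 \left(g + l\right) = - 2 g - 2 l$)
$H{\left(-5,0 \right)} q{\left(3 \right)} = \left(\left(-2\right) \left(-5\right) - 0\right) \frac{-13 + 3}{2 \left(37 + 36 \cdot 3 + 37 \cdot 3^{2}\right)} = \left(10 + 0\right) \frac{1}{2} \frac{1}{37 + 108 + 37 \cdot 9} \left(-10\right) = 10 \cdot \frac{1}{2} \frac{1}{37 + 108 + 333} \left(-10\right) = 10 \cdot \frac{1}{2} \cdot \frac{1}{478} \left(-10\right) = 10 \left(- \frac{5}{478}\right) = - \frac{25}{239}$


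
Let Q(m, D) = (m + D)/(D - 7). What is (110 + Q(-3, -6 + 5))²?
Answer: 48841/4 ≈ 12210.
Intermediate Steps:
Q(m, D) = (D + m)/(-7 + D)
(110 + Q(-3, -6 + 5))² = (110 + ((-6 + 5) - 3)/(-7 + (-6 + 5)))² = (110 + (-1 - 3)/(-7 - 1))² = (110 - 4/(-8))² = (110 - ⅛*(-4))² = (110 + ½)² = (221/2)² = 48841/4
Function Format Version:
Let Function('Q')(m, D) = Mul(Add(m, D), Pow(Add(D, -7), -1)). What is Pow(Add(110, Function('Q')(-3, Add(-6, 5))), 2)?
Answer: Rational(48841, 4) ≈ 12210.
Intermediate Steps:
Function('Q')(m, D) = Mul(Pow(Add(-7, D), -1), Add(D, m)) (Function('Q')(m, D) = Mul(Add(D, m), Pow(Add(-7, D), -1)) = Mul(Pow(Add(-7, D), -1), Add(D, m)))
Pow(Add(110, Function('Q')(-3, Add(-6, 5))), 2) = Pow(Add(110, Mul(Pow(Add(-7, Add(-6, 5)), -1), Add(Add(-6, 5), -3))), 2) = Pow(Add(110, Mul(Pow(Add(-7, -1), -1), Add(-1, -3))), 2) = Pow(Add(110, Mul(Pow(-8, -1), -4)), 2) = Pow(Add(110, Mul(Rational(-1, 8), -4)), 2) = Pow(Add(110, Rational(1, 2)), 2) = Pow(Rational(221, 2), 2) = Rational(48841, 4)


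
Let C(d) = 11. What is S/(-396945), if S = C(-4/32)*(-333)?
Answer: 407/44105 ≈ 0.0092280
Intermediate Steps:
S = -3663 (S = 11*(-333) = -3663)
S/(-396945) = -3663/(-396945) = -3663*(-1/396945) = 407/44105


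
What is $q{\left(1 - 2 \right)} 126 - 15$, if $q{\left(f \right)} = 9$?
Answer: $1119$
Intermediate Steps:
$q{\left(1 - 2 \right)} 126 - 15 = 9 \cdot 126 - 15 = 1134 - 15 = 1119$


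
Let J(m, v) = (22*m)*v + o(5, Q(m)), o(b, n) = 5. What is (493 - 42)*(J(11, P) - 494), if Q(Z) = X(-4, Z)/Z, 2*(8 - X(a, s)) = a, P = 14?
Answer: 1307449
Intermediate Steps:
X(a, s) = 8 - a/2
Q(Z) = 10/Z (Q(Z) = (8 - ½*(-4))/Z = (8 + 2)/Z = 10/Z)
J(m, v) = 5 + 22*m*v (J(m, v) = (22*m)*v + 5 = 22*m*v + 5 = 5 + 22*m*v)
(493 - 42)*(J(11, P) - 494) = (493 - 42)*((5 + 22*11*14) - 494) = 451*((5 + 3388) - 494) = 451*(3393 - 494) = 451*2899 = 1307449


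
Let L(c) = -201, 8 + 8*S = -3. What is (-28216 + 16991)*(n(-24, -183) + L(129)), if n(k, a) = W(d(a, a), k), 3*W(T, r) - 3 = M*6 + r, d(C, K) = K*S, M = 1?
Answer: 2312350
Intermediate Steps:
S = -11/8 (S = -1 + (1/8)*(-3) = -1 - 3/8 = -11/8 ≈ -1.3750)
d(C, K) = -11*K/8 (d(C, K) = K*(-11/8) = -11*K/8)
W(T, r) = 3 + r/3 (W(T, r) = 1 + (1*6 + r)/3 = 1 + (6 + r)/3 = 1 + (2 + r/3) = 3 + r/3)
n(k, a) = 3 + k/3
(-28216 + 16991)*(n(-24, -183) + L(129)) = (-28216 + 16991)*((3 + (1/3)*(-24)) - 201) = -11225*((3 - 8) - 201) = -11225*(-5 - 201) = -11225*(-206) = 2312350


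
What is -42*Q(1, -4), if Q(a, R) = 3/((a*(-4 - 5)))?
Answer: 14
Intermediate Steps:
Q(a, R) = -1/(3*a) (Q(a, R) = 3/((a*(-9))) = 3/((-9*a)) = 3*(-1/(9*a)) = -1/(3*a))
-42*Q(1, -4) = -(-14)/1 = -(-14) = -42*(-1/3) = 14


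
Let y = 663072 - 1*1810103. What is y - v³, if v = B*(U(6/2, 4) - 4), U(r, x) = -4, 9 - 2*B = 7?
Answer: -1146519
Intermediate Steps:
B = 1 (B = 9/2 - ½*7 = 9/2 - 7/2 = 1)
v = -8 (v = 1*(-4 - 4) = 1*(-8) = -8)
y = -1147031 (y = 663072 - 1810103 = -1147031)
y - v³ = -1147031 - 1*(-8)³ = -1147031 - 1*(-512) = -1147031 + 512 = -1146519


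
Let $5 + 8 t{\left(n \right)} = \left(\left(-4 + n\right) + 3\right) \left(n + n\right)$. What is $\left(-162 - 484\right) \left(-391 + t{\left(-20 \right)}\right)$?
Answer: $\frac{740639}{4} \approx 1.8516 \cdot 10^{5}$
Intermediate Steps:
$t{\left(n \right)} = - \frac{5}{8} + \frac{n \left(-1 + n\right)}{4}$ ($t{\left(n \right)} = - \frac{5}{8} + \frac{\left(\left(-4 + n\right) + 3\right) \left(n + n\right)}{8} = - \frac{5}{8} + \frac{\left(-1 + n\right) 2 n}{8} = - \frac{5}{8} + \frac{2 n \left(-1 + n\right)}{8} = - \frac{5}{8} + \frac{n \left(-1 + n\right)}{4}$)
$\left(-162 - 484\right) \left(-391 + t{\left(-20 \right)}\right) = \left(-162 - 484\right) \left(-391 - \left(- \frac{35}{8} - 100\right)\right) = - 646 \left(-391 + \left(- \frac{5}{8} + 5 + \frac{1}{4} \cdot 400\right)\right) = - 646 \left(-391 + \left(- \frac{5}{8} + 5 + 100\right)\right) = - 646 \left(-391 + \frac{835}{8}\right) = \left(-646\right) \left(- \frac{2293}{8}\right) = \frac{740639}{4}$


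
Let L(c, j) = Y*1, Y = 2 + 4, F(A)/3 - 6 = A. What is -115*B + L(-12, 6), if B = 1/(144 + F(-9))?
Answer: 139/27 ≈ 5.1481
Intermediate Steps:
F(A) = 18 + 3*A
Y = 6
B = 1/135 (B = 1/(144 + (18 + 3*(-9))) = 1/(144 + (18 - 27)) = 1/(144 - 9) = 1/135 ≈ 0.0074074)
L(c, j) = 6 (L(c, j) = 6*1 = 6)
-115*B + L(-12, 6) = -115*1/135 + 6 = -23/27 + 6 = 139/27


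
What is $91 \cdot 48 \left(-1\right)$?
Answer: $-4368$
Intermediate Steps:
$91 \cdot 48 \left(-1\right) = 4368 \left(-1\right) = -4368$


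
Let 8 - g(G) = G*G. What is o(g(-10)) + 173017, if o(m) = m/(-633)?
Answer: 109519853/633 ≈ 1.7302e+5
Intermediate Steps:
g(G) = 8 - G**2 (g(G) = 8 - G*G = 8 - G**2)
o(m) = -m/633 (o(m) = m*(-1/633) = -m/633)
o(g(-10)) + 173017 = -(8 - 1*(-10)**2)/633 + 173017 = -(8 - 1*100)/633 + 173017 = -(8 - 100)/633 + 173017 = -1/633*(-92) + 173017 = 92/633 + 173017 = 109519853/633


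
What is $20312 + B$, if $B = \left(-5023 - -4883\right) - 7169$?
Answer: $13003$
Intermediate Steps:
$B = -7309$ ($B = \left(-5023 + 4883\right) - 7169 = -140 - 7169 = -7309$)
$20312 + B = 20312 - 7309 = 13003$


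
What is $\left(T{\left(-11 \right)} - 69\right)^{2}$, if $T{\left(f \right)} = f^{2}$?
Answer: $2704$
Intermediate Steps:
$\left(T{\left(-11 \right)} - 69\right)^{2} = \left(\left(-11\right)^{2} - 69\right)^{2} = \left(121 - 69\right)^{2} = 52^{2} = 2704$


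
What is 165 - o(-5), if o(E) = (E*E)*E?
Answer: 290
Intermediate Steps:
o(E) = E³ (o(E) = E²*E = E³)
165 - o(-5) = 165 - 1*(-5)³ = 165 - 1*(-125) = 165 + 125 = 290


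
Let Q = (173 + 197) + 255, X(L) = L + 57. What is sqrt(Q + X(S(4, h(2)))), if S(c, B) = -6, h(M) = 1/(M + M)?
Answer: 26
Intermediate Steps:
h(M) = 1/(2*M)
X(L) = 57 + L
Q = 625 (Q = 370 + 255 = 625)
sqrt(Q + X(S(4, h(2)))) = sqrt(625 + (57 - 6)) = sqrt(625 + 51) = sqrt(676) = 26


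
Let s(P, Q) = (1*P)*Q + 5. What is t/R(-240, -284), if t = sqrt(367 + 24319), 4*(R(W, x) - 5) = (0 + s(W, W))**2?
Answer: 4*sqrt(24686)/3318336045 ≈ 1.8939e-7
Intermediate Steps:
s(P, Q) = 5 + P*Q (s(P, Q) = P*Q + 5 = 5 + P*Q)
R(W, x) = 5 + (5 + W**2)**2/4 (R(W, x) = 5 + (0 + (5 + W*W))**2/4 = 5 + (0 + (5 + W**2))**2/4 = 5 + (5 + W**2)**2/4)
t = sqrt(24686) ≈ 157.12
t/R(-240, -284) = sqrt(24686)/(5 + (5 + (-240)**2)**2/4) = sqrt(24686)/(5 + (5 + 57600)**2/4) = sqrt(24686)/(5 + (1/4)*57605**2) = sqrt(24686)/(5 + (1/4)*3318336025) = sqrt(24686)/(5 + 3318336025/4) = sqrt(24686)/(3318336045/4) = sqrt(24686)*(4/3318336045) = 4*sqrt(24686)/3318336045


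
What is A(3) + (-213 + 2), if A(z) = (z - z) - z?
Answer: -214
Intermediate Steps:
A(z) = -z (A(z) = 0 - z = -z)
A(3) + (-213 + 2) = -1*3 + (-213 + 2) = -3 - 211 = -214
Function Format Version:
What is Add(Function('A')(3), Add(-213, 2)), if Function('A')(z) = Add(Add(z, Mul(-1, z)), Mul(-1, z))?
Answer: -214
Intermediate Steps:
Function('A')(z) = Mul(-1, z) (Function('A')(z) = Add(0, Mul(-1, z)) = Mul(-1, z))
Add(Function('A')(3), Add(-213, 2)) = Add(Mul(-1, 3), Add(-213, 2)) = Add(-3, -211) = -214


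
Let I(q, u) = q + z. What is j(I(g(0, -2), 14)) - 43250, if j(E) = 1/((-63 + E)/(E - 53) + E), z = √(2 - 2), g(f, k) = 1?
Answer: -2465224/57 ≈ -43250.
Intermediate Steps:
z = 0 (z = √0 = 0)
I(q, u) = q (I(q, u) = q + 0 = q)
j(E) = 1/(E + (-63 + E)/(-53 + E)) (j(E) = 1/((-63 + E)/(-53 + E) + E) = 1/(E + (-63 + E)/(-53 + E)))
j(I(g(0, -2), 14)) - 43250 = (53 - 1*1)/(63 - 1*1² + 52*1) - 43250 = (53 - 1)/(63 - 1*1 + 52) - 43250 = 52/(63 - 1 + 52) - 43250 = 52/114 - 43250 = (1/114)*52 - 43250 = 26/57 - 43250 = -2465224/57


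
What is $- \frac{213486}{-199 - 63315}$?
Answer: $\frac{106743}{31757} \approx 3.3612$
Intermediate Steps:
$- \frac{213486}{-199 - 63315} = - \frac{213486}{-63514} = \left(-213486\right) \left(- \frac{1}{63514}\right) = \frac{106743}{31757}$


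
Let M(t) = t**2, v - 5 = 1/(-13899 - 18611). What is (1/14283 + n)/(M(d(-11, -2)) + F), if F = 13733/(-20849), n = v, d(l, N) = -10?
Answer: 48405537715573/961726368265110 ≈ 0.050332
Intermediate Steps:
v = 162549/32510 (v = 5 + 1/(-13899 - 18611) = 5 + 1/(-32510) = 5 - 1/32510 = 162549/32510 ≈ 5.0000)
n = 162549/32510 ≈ 5.0000
F = -13733/20849 (F = 13733*(-1/20849) = -13733/20849 ≈ -0.65869)
(1/14283 + n)/(M(d(-11, -2)) + F) = (1/14283 + 162549/32510)/((-10)**2 - 13733/20849) = (1/14283 + 162549/32510)/(100 - 13733/20849) = 2321719877/(464340330*(2071167/20849)) = (2321719877/464340330)*(20849/2071167) = 48405537715573/961726368265110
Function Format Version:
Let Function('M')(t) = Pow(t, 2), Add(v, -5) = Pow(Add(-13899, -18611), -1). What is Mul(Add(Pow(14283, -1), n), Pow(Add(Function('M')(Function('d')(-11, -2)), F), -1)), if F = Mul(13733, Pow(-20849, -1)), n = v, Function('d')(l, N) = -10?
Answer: Rational(48405537715573, 961726368265110) ≈ 0.050332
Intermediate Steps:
v = Rational(162549, 32510) (v = Add(5, Pow(Add(-13899, -18611), -1)) = Add(5, Pow(-32510, -1)) = Add(5, Rational(-1, 32510)) = Rational(162549, 32510) ≈ 5.0000)
n = Rational(162549, 32510) ≈ 5.0000
F = Rational(-13733, 20849) (F = Mul(13733, Rational(-1, 20849)) = Rational(-13733, 20849) ≈ -0.65869)
Mul(Add(Pow(14283, -1), n), Pow(Add(Function('M')(Function('d')(-11, -2)), F), -1)) = Mul(Add(Pow(14283, -1), Rational(162549, 32510)), Pow(Add(Pow(-10, 2), Rational(-13733, 20849)), -1)) = Mul(Add(Rational(1, 14283), Rational(162549, 32510)), Pow(Add(100, Rational(-13733, 20849)), -1)) = Mul(Rational(2321719877, 464340330), Pow(Rational(2071167, 20849), -1)) = Mul(Rational(2321719877, 464340330), Rational(20849, 2071167)) = Rational(48405537715573, 961726368265110)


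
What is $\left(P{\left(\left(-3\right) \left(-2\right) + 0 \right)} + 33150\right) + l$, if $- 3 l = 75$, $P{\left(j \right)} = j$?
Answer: $33131$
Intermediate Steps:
$l = -25$ ($l = \left(- \frac{1}{3}\right) 75 = -25$)
$\left(P{\left(\left(-3\right) \left(-2\right) + 0 \right)} + 33150\right) + l = \left(\left(\left(-3\right) \left(-2\right) + 0\right) + 33150\right) - 25 = \left(\left(6 + 0\right) + 33150\right) - 25 = \left(6 + 33150\right) - 25 = 33156 - 25 = 33131$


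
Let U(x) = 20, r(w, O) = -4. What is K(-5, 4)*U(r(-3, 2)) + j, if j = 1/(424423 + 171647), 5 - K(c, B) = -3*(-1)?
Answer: 23842801/596070 ≈ 40.000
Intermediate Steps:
K(c, B) = 2 (K(c, B) = 5 - (-3)*(-1) = 5 - 1*3 = 5 - 3 = 2)
j = 1/596070 ≈ 1.6777e-6
K(-5, 4)*U(r(-3, 2)) + j = 2*20 + 1/596070 = 40 + 1/596070 = 23842801/596070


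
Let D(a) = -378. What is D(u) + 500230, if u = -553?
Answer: 499852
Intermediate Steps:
D(u) + 500230 = -378 + 500230 = 499852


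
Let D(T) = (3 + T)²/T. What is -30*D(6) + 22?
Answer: -383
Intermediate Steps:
D(T) = (3 + T)²/T
-30*D(6) + 22 = -30*(3 + 6)²/6 + 22 = -5*9² + 22 = -5*81 + 22 = -30*27/2 + 22 = -405 + 22 = -383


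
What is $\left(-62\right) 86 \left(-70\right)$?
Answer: $373240$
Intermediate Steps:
$\left(-62\right) 86 \left(-70\right) = \left(-5332\right) \left(-70\right) = 373240$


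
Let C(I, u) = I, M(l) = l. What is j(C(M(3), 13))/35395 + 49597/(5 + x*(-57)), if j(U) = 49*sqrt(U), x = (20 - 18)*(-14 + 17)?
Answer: -49597/337 + 49*sqrt(3)/35395 ≈ -147.17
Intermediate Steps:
x = 6 (x = 2*3 = 6)
j(C(M(3), 13))/35395 + 49597/(5 + x*(-57)) = (49*sqrt(3))/35395 + 49597/(5 + 6*(-57)) = (49*sqrt(3))*(1/35395) + 49597/(5 - 342) = 49*sqrt(3)/35395 + 49597/(-337) = 49*sqrt(3)/35395 + 49597*(-1/337) = 49*sqrt(3)/35395 - 49597/337 = -49597/337 + 49*sqrt(3)/35395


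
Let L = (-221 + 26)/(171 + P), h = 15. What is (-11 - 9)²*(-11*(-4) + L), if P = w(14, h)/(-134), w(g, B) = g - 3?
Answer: 392640800/22903 ≈ 17144.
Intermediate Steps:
w(g, B) = -3 + g
P = -11/134 (P = (-3 + 14)/(-134) = 11*(-1/134) = -11/134 ≈ -0.082090)
L = -26130/22903 (L = (-221 + 26)/(171 - 11/134) = -195/22903/134 = -195*134/22903 = -26130/22903 ≈ -1.1409)
(-11 - 9)²*(-11*(-4) + L) = (-11 - 9)²*(-11*(-4) - 26130/22903) = (-20)²*(44 - 26130/22903) = 400*(981602/22903) = 392640800/22903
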